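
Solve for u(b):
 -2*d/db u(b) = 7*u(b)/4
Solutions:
 u(b) = C1*exp(-7*b/8)


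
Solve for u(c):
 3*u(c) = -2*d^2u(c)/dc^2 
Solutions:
 u(c) = C1*sin(sqrt(6)*c/2) + C2*cos(sqrt(6)*c/2)


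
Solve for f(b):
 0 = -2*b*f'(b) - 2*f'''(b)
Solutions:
 f(b) = C1 + Integral(C2*airyai(-b) + C3*airybi(-b), b)


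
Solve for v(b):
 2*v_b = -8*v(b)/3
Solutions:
 v(b) = C1*exp(-4*b/3)


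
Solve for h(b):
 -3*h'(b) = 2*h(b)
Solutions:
 h(b) = C1*exp(-2*b/3)


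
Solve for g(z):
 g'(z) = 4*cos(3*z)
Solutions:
 g(z) = C1 + 4*sin(3*z)/3


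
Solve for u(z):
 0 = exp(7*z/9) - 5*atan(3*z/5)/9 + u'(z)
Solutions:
 u(z) = C1 + 5*z*atan(3*z/5)/9 - 9*exp(7*z/9)/7 - 25*log(9*z^2 + 25)/54


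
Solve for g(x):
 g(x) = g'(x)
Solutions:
 g(x) = C1*exp(x)


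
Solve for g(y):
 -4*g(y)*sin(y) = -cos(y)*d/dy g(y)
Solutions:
 g(y) = C1/cos(y)^4


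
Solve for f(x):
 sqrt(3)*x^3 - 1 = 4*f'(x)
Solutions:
 f(x) = C1 + sqrt(3)*x^4/16 - x/4


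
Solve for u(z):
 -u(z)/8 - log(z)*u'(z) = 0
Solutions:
 u(z) = C1*exp(-li(z)/8)


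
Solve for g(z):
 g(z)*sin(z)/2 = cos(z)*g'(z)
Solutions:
 g(z) = C1/sqrt(cos(z))


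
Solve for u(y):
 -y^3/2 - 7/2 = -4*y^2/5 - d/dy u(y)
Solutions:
 u(y) = C1 + y^4/8 - 4*y^3/15 + 7*y/2


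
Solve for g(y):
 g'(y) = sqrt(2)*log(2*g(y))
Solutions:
 -sqrt(2)*Integral(1/(log(_y) + log(2)), (_y, g(y)))/2 = C1 - y


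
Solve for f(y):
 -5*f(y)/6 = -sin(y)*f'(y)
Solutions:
 f(y) = C1*(cos(y) - 1)^(5/12)/(cos(y) + 1)^(5/12)


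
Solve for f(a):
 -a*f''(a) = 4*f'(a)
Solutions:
 f(a) = C1 + C2/a^3


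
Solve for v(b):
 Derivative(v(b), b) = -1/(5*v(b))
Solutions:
 v(b) = -sqrt(C1 - 10*b)/5
 v(b) = sqrt(C1 - 10*b)/5


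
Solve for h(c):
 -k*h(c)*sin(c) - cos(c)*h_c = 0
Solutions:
 h(c) = C1*exp(k*log(cos(c)))


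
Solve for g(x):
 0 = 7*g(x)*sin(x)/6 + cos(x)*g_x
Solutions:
 g(x) = C1*cos(x)^(7/6)


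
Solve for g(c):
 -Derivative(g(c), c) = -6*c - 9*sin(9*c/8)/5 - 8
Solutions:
 g(c) = C1 + 3*c^2 + 8*c - 8*cos(9*c/8)/5


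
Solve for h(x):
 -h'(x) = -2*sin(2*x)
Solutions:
 h(x) = C1 - cos(2*x)


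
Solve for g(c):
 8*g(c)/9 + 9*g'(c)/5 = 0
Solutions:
 g(c) = C1*exp(-40*c/81)


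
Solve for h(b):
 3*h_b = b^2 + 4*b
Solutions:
 h(b) = C1 + b^3/9 + 2*b^2/3


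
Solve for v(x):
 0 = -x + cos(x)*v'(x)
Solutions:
 v(x) = C1 + Integral(x/cos(x), x)


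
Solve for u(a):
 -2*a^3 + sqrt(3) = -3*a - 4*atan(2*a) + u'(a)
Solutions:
 u(a) = C1 - a^4/2 + 3*a^2/2 + 4*a*atan(2*a) + sqrt(3)*a - log(4*a^2 + 1)


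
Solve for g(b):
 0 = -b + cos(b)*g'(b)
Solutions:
 g(b) = C1 + Integral(b/cos(b), b)


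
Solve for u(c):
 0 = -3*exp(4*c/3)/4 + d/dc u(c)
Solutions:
 u(c) = C1 + 9*exp(4*c/3)/16


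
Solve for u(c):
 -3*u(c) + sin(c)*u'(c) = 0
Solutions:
 u(c) = C1*(cos(c) - 1)^(3/2)/(cos(c) + 1)^(3/2)


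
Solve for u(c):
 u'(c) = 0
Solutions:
 u(c) = C1


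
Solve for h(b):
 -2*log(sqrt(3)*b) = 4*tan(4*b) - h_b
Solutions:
 h(b) = C1 + 2*b*log(b) - 2*b + b*log(3) - log(cos(4*b))


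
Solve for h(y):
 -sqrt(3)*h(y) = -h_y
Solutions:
 h(y) = C1*exp(sqrt(3)*y)


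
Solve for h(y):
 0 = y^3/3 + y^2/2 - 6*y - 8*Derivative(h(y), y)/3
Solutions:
 h(y) = C1 + y^4/32 + y^3/16 - 9*y^2/8


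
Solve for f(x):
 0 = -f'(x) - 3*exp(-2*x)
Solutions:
 f(x) = C1 + 3*exp(-2*x)/2


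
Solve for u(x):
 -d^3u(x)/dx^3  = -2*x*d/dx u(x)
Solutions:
 u(x) = C1 + Integral(C2*airyai(2^(1/3)*x) + C3*airybi(2^(1/3)*x), x)


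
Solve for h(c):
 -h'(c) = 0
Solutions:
 h(c) = C1


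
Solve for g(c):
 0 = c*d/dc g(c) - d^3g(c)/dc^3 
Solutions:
 g(c) = C1 + Integral(C2*airyai(c) + C3*airybi(c), c)


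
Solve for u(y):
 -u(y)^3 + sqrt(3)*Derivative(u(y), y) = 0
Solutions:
 u(y) = -sqrt(6)*sqrt(-1/(C1 + sqrt(3)*y))/2
 u(y) = sqrt(6)*sqrt(-1/(C1 + sqrt(3)*y))/2


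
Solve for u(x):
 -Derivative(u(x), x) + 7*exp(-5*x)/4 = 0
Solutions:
 u(x) = C1 - 7*exp(-5*x)/20


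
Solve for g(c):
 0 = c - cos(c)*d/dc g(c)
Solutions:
 g(c) = C1 + Integral(c/cos(c), c)


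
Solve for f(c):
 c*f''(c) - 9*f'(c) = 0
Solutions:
 f(c) = C1 + C2*c^10


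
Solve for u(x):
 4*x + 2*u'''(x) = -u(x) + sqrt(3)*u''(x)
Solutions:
 u(x) = C1*exp(x*(3^(2/3)/(-sqrt(3) + sqrt(-3 + (18 - sqrt(3))^2) + 18)^(1/3) + 2*sqrt(3) + 3^(1/3)*(-sqrt(3) + sqrt(-3 + (18 - sqrt(3))^2) + 18)^(1/3))/12)*sin(3^(1/6)*x*(-3^(2/3)*(-sqrt(3) + sqrt(-3 + (18 - sqrt(3))^2) + 18)^(1/3) + 3/(-sqrt(3) + sqrt(-3 + (18 - sqrt(3))^2) + 18)^(1/3))/12) + C2*exp(x*(3^(2/3)/(-sqrt(3) + sqrt(-3 + (18 - sqrt(3))^2) + 18)^(1/3) + 2*sqrt(3) + 3^(1/3)*(-sqrt(3) + sqrt(-3 + (18 - sqrt(3))^2) + 18)^(1/3))/12)*cos(3^(1/6)*x*(-3^(2/3)*(-sqrt(3) + sqrt(-3 + (18 - sqrt(3))^2) + 18)^(1/3) + 3/(-sqrt(3) + sqrt(-3 + (18 - sqrt(3))^2) + 18)^(1/3))/12) + C3*exp(x*(-3^(1/3)*(-sqrt(3) + sqrt(-3 + (18 - sqrt(3))^2) + 18)^(1/3) - 3^(2/3)/(-sqrt(3) + sqrt(-3 + (18 - sqrt(3))^2) + 18)^(1/3) + sqrt(3))/6) - 4*x


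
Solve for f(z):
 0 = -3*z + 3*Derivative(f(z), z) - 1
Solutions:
 f(z) = C1 + z^2/2 + z/3


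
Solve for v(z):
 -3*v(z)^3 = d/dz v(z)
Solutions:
 v(z) = -sqrt(2)*sqrt(-1/(C1 - 3*z))/2
 v(z) = sqrt(2)*sqrt(-1/(C1 - 3*z))/2


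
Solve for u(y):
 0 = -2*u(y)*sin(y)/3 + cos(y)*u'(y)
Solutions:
 u(y) = C1/cos(y)^(2/3)


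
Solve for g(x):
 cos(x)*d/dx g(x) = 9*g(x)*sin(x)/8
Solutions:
 g(x) = C1/cos(x)^(9/8)


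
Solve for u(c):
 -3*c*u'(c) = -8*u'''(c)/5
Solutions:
 u(c) = C1 + Integral(C2*airyai(15^(1/3)*c/2) + C3*airybi(15^(1/3)*c/2), c)


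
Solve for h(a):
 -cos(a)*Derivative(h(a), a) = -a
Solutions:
 h(a) = C1 + Integral(a/cos(a), a)


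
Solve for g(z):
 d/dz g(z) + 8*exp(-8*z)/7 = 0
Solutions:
 g(z) = C1 + exp(-8*z)/7


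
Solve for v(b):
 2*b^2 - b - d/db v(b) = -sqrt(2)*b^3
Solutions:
 v(b) = C1 + sqrt(2)*b^4/4 + 2*b^3/3 - b^2/2


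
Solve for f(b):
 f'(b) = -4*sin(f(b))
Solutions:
 f(b) = -acos((-C1 - exp(8*b))/(C1 - exp(8*b))) + 2*pi
 f(b) = acos((-C1 - exp(8*b))/(C1 - exp(8*b)))


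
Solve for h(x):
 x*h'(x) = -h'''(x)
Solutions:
 h(x) = C1 + Integral(C2*airyai(-x) + C3*airybi(-x), x)


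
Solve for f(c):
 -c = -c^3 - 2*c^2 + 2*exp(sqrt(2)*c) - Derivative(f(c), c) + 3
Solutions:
 f(c) = C1 - c^4/4 - 2*c^3/3 + c^2/2 + 3*c + sqrt(2)*exp(sqrt(2)*c)


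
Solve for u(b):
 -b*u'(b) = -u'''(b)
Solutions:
 u(b) = C1 + Integral(C2*airyai(b) + C3*airybi(b), b)


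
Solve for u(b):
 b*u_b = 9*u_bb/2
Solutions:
 u(b) = C1 + C2*erfi(b/3)


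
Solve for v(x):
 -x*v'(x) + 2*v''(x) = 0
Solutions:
 v(x) = C1 + C2*erfi(x/2)


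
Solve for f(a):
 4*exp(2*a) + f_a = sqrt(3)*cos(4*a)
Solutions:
 f(a) = C1 - 2*exp(2*a) + sqrt(3)*sin(4*a)/4


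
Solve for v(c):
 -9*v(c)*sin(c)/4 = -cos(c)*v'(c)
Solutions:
 v(c) = C1/cos(c)^(9/4)


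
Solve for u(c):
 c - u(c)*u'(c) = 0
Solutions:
 u(c) = -sqrt(C1 + c^2)
 u(c) = sqrt(C1 + c^2)


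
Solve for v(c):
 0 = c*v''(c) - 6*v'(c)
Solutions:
 v(c) = C1 + C2*c^7


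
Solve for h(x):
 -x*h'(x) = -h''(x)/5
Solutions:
 h(x) = C1 + C2*erfi(sqrt(10)*x/2)


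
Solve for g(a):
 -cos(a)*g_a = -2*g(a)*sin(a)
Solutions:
 g(a) = C1/cos(a)^2


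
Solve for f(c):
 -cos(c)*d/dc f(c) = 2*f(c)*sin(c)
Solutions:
 f(c) = C1*cos(c)^2


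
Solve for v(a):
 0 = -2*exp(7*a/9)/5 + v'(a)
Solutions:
 v(a) = C1 + 18*exp(7*a/9)/35


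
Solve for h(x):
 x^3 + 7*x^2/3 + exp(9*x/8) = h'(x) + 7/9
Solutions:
 h(x) = C1 + x^4/4 + 7*x^3/9 - 7*x/9 + 8*exp(9*x/8)/9


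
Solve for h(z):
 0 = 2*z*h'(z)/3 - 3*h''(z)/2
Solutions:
 h(z) = C1 + C2*erfi(sqrt(2)*z/3)


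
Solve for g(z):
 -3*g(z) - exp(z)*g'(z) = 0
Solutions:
 g(z) = C1*exp(3*exp(-z))


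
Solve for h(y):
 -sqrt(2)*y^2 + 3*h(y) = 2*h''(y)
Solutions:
 h(y) = C1*exp(-sqrt(6)*y/2) + C2*exp(sqrt(6)*y/2) + sqrt(2)*y^2/3 + 4*sqrt(2)/9


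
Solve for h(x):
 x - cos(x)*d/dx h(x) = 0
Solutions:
 h(x) = C1 + Integral(x/cos(x), x)


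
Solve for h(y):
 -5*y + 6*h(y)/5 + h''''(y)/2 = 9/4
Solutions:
 h(y) = 25*y/6 + (C1*sin(3^(1/4)*5^(3/4)*y/5) + C2*cos(3^(1/4)*5^(3/4)*y/5))*exp(-3^(1/4)*5^(3/4)*y/5) + (C3*sin(3^(1/4)*5^(3/4)*y/5) + C4*cos(3^(1/4)*5^(3/4)*y/5))*exp(3^(1/4)*5^(3/4)*y/5) + 15/8


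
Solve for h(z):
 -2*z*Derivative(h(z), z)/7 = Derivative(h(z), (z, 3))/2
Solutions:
 h(z) = C1 + Integral(C2*airyai(-14^(2/3)*z/7) + C3*airybi(-14^(2/3)*z/7), z)


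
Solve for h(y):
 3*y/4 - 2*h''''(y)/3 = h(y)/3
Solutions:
 h(y) = 9*y/4 + (C1*sin(2^(1/4)*y/2) + C2*cos(2^(1/4)*y/2))*exp(-2^(1/4)*y/2) + (C3*sin(2^(1/4)*y/2) + C4*cos(2^(1/4)*y/2))*exp(2^(1/4)*y/2)


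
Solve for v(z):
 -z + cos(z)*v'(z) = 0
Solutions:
 v(z) = C1 + Integral(z/cos(z), z)


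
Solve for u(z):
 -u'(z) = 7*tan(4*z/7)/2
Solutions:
 u(z) = C1 + 49*log(cos(4*z/7))/8


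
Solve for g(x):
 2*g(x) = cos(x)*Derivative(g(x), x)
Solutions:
 g(x) = C1*(sin(x) + 1)/(sin(x) - 1)


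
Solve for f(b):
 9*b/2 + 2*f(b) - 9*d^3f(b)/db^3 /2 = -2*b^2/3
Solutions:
 f(b) = C3*exp(2^(2/3)*3^(1/3)*b/3) - b^2/3 - 9*b/4 + (C1*sin(2^(2/3)*3^(5/6)*b/6) + C2*cos(2^(2/3)*3^(5/6)*b/6))*exp(-2^(2/3)*3^(1/3)*b/6)


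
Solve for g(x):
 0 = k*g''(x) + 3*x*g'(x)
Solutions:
 g(x) = C1 + C2*sqrt(k)*erf(sqrt(6)*x*sqrt(1/k)/2)


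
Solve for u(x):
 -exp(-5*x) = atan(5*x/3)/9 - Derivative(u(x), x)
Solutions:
 u(x) = C1 + x*atan(5*x/3)/9 - log(25*x^2 + 9)/30 - exp(-5*x)/5


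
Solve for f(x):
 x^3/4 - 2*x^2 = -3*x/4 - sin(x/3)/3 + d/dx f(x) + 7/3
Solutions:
 f(x) = C1 + x^4/16 - 2*x^3/3 + 3*x^2/8 - 7*x/3 - cos(x/3)


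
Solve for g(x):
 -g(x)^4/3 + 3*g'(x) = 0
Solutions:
 g(x) = 3^(1/3)*(-1/(C1 + x))^(1/3)
 g(x) = (-1/(C1 + x))^(1/3)*(-3^(1/3) - 3^(5/6)*I)/2
 g(x) = (-1/(C1 + x))^(1/3)*(-3^(1/3) + 3^(5/6)*I)/2


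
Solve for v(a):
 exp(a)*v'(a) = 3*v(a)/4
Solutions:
 v(a) = C1*exp(-3*exp(-a)/4)


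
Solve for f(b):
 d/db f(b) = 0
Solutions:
 f(b) = C1


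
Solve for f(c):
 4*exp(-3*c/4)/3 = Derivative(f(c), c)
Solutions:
 f(c) = C1 - 16*exp(-3*c/4)/9


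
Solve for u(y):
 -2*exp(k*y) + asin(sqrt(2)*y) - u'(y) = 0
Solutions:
 u(y) = C1 + y*asin(sqrt(2)*y) + sqrt(2)*sqrt(1 - 2*y^2)/2 - 2*Piecewise((exp(k*y)/k, Ne(k, 0)), (y, True))


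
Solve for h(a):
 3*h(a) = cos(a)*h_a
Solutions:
 h(a) = C1*(sin(a) + 1)^(3/2)/(sin(a) - 1)^(3/2)


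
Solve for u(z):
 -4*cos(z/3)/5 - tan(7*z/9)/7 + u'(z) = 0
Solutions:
 u(z) = C1 - 9*log(cos(7*z/9))/49 + 12*sin(z/3)/5


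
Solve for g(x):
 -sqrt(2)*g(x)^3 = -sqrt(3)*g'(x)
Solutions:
 g(x) = -sqrt(6)*sqrt(-1/(C1 + sqrt(6)*x))/2
 g(x) = sqrt(6)*sqrt(-1/(C1 + sqrt(6)*x))/2


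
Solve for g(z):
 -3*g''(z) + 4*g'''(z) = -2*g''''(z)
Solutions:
 g(z) = C1 + C2*z + C3*exp(-z*(1 + sqrt(10)/2)) + C4*exp(z*(-1 + sqrt(10)/2))


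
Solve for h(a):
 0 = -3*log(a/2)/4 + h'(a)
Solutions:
 h(a) = C1 + 3*a*log(a)/4 - 3*a/4 - 3*a*log(2)/4


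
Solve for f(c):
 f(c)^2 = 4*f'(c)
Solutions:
 f(c) = -4/(C1 + c)


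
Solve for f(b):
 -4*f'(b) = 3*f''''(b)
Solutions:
 f(b) = C1 + C4*exp(-6^(2/3)*b/3) + (C2*sin(2^(2/3)*3^(1/6)*b/2) + C3*cos(2^(2/3)*3^(1/6)*b/2))*exp(6^(2/3)*b/6)


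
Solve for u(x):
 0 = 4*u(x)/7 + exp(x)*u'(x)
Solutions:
 u(x) = C1*exp(4*exp(-x)/7)


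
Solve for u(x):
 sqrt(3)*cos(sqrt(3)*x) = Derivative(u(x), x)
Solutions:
 u(x) = C1 + sin(sqrt(3)*x)


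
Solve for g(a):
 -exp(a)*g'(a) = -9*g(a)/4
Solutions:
 g(a) = C1*exp(-9*exp(-a)/4)


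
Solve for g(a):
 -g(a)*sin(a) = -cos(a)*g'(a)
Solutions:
 g(a) = C1/cos(a)


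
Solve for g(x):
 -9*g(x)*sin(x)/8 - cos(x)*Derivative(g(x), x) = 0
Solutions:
 g(x) = C1*cos(x)^(9/8)


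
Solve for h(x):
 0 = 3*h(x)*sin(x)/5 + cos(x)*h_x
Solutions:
 h(x) = C1*cos(x)^(3/5)


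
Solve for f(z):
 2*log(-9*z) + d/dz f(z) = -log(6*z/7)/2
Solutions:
 f(z) = C1 - 5*z*log(z)/2 + z*(-log(486) + log(42)/2 + 5/2 - 2*I*pi)


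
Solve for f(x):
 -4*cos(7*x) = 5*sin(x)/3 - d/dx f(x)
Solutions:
 f(x) = C1 + 4*sin(7*x)/7 - 5*cos(x)/3


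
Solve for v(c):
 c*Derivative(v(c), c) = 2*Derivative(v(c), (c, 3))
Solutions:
 v(c) = C1 + Integral(C2*airyai(2^(2/3)*c/2) + C3*airybi(2^(2/3)*c/2), c)


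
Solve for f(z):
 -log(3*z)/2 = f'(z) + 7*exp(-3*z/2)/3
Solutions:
 f(z) = C1 - z*log(z)/2 + z*(1 - log(3))/2 + 14*exp(-3*z/2)/9


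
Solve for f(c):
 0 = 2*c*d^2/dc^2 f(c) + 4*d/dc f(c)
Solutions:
 f(c) = C1 + C2/c


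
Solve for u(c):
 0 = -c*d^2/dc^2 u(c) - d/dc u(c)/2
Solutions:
 u(c) = C1 + C2*sqrt(c)


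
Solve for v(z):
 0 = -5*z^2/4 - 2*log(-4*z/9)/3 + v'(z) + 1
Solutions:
 v(z) = C1 + 5*z^3/12 + 2*z*log(-z)/3 + z*(-5 - 4*log(3) + 4*log(2))/3


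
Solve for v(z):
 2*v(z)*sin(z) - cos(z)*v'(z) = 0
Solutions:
 v(z) = C1/cos(z)^2


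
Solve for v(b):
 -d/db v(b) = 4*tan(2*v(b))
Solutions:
 v(b) = -asin(C1*exp(-8*b))/2 + pi/2
 v(b) = asin(C1*exp(-8*b))/2


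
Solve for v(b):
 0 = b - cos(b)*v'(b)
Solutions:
 v(b) = C1 + Integral(b/cos(b), b)


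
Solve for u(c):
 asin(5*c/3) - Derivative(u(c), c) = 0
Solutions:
 u(c) = C1 + c*asin(5*c/3) + sqrt(9 - 25*c^2)/5


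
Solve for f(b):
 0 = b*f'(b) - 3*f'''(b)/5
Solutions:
 f(b) = C1 + Integral(C2*airyai(3^(2/3)*5^(1/3)*b/3) + C3*airybi(3^(2/3)*5^(1/3)*b/3), b)


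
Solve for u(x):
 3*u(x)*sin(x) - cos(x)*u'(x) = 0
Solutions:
 u(x) = C1/cos(x)^3


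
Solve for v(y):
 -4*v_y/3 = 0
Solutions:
 v(y) = C1


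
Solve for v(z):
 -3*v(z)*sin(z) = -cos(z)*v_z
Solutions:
 v(z) = C1/cos(z)^3


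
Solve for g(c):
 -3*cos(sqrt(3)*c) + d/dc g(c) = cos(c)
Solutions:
 g(c) = C1 + sin(c) + sqrt(3)*sin(sqrt(3)*c)


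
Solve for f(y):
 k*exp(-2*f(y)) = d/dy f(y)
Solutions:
 f(y) = log(-sqrt(C1 + 2*k*y))
 f(y) = log(C1 + 2*k*y)/2


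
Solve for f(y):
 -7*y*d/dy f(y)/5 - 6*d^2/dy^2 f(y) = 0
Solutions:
 f(y) = C1 + C2*erf(sqrt(105)*y/30)


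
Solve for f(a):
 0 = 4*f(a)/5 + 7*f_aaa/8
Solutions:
 f(a) = C3*exp(-2*70^(2/3)*a/35) + (C1*sin(sqrt(3)*70^(2/3)*a/35) + C2*cos(sqrt(3)*70^(2/3)*a/35))*exp(70^(2/3)*a/35)


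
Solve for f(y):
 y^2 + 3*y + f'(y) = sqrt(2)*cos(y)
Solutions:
 f(y) = C1 - y^3/3 - 3*y^2/2 + sqrt(2)*sin(y)


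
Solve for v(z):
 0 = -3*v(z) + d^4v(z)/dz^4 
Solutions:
 v(z) = C1*exp(-3^(1/4)*z) + C2*exp(3^(1/4)*z) + C3*sin(3^(1/4)*z) + C4*cos(3^(1/4)*z)


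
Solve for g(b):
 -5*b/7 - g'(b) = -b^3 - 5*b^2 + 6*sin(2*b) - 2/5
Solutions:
 g(b) = C1 + b^4/4 + 5*b^3/3 - 5*b^2/14 + 2*b/5 + 3*cos(2*b)


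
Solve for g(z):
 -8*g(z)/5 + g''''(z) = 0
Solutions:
 g(z) = C1*exp(-10^(3/4)*z/5) + C2*exp(10^(3/4)*z/5) + C3*sin(10^(3/4)*z/5) + C4*cos(10^(3/4)*z/5)


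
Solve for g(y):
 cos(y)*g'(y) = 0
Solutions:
 g(y) = C1


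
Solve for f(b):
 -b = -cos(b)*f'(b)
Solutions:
 f(b) = C1 + Integral(b/cos(b), b)


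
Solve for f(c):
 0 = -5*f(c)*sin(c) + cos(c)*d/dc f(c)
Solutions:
 f(c) = C1/cos(c)^5


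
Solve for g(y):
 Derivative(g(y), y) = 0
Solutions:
 g(y) = C1


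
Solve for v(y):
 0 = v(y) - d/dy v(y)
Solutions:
 v(y) = C1*exp(y)


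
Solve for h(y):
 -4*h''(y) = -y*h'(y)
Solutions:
 h(y) = C1 + C2*erfi(sqrt(2)*y/4)


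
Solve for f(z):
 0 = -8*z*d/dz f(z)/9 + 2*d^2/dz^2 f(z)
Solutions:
 f(z) = C1 + C2*erfi(sqrt(2)*z/3)


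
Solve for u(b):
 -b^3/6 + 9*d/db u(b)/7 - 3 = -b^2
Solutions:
 u(b) = C1 + 7*b^4/216 - 7*b^3/27 + 7*b/3


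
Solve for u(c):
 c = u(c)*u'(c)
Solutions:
 u(c) = -sqrt(C1 + c^2)
 u(c) = sqrt(C1 + c^2)


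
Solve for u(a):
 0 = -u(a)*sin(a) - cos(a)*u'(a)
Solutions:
 u(a) = C1*cos(a)


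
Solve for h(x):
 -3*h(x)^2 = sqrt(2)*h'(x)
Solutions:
 h(x) = 2/(C1 + 3*sqrt(2)*x)


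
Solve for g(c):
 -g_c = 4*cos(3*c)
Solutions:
 g(c) = C1 - 4*sin(3*c)/3


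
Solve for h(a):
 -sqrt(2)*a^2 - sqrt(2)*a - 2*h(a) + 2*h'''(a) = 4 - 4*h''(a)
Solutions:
 h(a) = C1*exp(-a) + C2*exp(a*(-1 + sqrt(5))/2) + C3*exp(-a*(1 + sqrt(5))/2) - sqrt(2)*a^2/2 - sqrt(2)*a/2 - 2*sqrt(2) - 2


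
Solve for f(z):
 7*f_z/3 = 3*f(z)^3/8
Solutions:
 f(z) = -2*sqrt(7)*sqrt(-1/(C1 + 9*z))
 f(z) = 2*sqrt(7)*sqrt(-1/(C1 + 9*z))


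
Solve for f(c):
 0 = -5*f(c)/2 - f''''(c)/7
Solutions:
 f(c) = (C1*sin(70^(1/4)*c/2) + C2*cos(70^(1/4)*c/2))*exp(-70^(1/4)*c/2) + (C3*sin(70^(1/4)*c/2) + C4*cos(70^(1/4)*c/2))*exp(70^(1/4)*c/2)


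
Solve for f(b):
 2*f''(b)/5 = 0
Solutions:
 f(b) = C1 + C2*b


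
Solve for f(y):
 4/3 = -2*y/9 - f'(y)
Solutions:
 f(y) = C1 - y^2/9 - 4*y/3


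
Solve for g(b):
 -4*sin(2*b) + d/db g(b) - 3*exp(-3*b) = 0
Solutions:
 g(b) = C1 - 2*cos(2*b) - exp(-3*b)


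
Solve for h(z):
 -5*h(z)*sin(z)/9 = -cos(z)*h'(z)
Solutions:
 h(z) = C1/cos(z)^(5/9)


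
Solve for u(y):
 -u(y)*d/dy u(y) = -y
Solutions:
 u(y) = -sqrt(C1 + y^2)
 u(y) = sqrt(C1 + y^2)


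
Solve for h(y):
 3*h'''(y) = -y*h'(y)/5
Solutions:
 h(y) = C1 + Integral(C2*airyai(-15^(2/3)*y/15) + C3*airybi(-15^(2/3)*y/15), y)


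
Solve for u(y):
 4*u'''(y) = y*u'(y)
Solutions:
 u(y) = C1 + Integral(C2*airyai(2^(1/3)*y/2) + C3*airybi(2^(1/3)*y/2), y)


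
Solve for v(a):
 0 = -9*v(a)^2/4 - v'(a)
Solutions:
 v(a) = 4/(C1 + 9*a)


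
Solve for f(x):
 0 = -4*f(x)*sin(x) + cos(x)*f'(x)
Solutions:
 f(x) = C1/cos(x)^4


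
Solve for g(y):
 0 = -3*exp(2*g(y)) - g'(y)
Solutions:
 g(y) = log(-sqrt(-1/(C1 - 3*y))) - log(2)/2
 g(y) = log(-1/(C1 - 3*y))/2 - log(2)/2


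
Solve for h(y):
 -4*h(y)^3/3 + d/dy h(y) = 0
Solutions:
 h(y) = -sqrt(6)*sqrt(-1/(C1 + 4*y))/2
 h(y) = sqrt(6)*sqrt(-1/(C1 + 4*y))/2


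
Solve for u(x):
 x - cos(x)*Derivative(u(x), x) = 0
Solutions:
 u(x) = C1 + Integral(x/cos(x), x)


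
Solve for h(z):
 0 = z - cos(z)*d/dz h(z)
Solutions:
 h(z) = C1 + Integral(z/cos(z), z)


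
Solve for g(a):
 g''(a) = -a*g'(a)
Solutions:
 g(a) = C1 + C2*erf(sqrt(2)*a/2)


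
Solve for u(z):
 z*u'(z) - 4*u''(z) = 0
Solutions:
 u(z) = C1 + C2*erfi(sqrt(2)*z/4)


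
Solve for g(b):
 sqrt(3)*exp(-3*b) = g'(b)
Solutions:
 g(b) = C1 - sqrt(3)*exp(-3*b)/3


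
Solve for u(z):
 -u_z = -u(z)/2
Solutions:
 u(z) = C1*exp(z/2)


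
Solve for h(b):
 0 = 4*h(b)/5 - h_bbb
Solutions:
 h(b) = C3*exp(10^(2/3)*b/5) + (C1*sin(10^(2/3)*sqrt(3)*b/10) + C2*cos(10^(2/3)*sqrt(3)*b/10))*exp(-10^(2/3)*b/10)


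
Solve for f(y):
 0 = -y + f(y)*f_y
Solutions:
 f(y) = -sqrt(C1 + y^2)
 f(y) = sqrt(C1 + y^2)


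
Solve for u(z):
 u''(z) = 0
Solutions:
 u(z) = C1 + C2*z


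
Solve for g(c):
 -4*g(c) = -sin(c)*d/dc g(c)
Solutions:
 g(c) = C1*(cos(c)^2 - 2*cos(c) + 1)/(cos(c)^2 + 2*cos(c) + 1)


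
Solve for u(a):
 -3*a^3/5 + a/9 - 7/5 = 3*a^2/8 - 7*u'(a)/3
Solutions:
 u(a) = C1 + 9*a^4/140 + 3*a^3/56 - a^2/42 + 3*a/5


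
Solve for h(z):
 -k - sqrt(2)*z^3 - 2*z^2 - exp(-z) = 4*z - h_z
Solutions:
 h(z) = C1 + k*z + sqrt(2)*z^4/4 + 2*z^3/3 + 2*z^2 - exp(-z)


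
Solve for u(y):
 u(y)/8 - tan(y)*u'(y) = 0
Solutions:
 u(y) = C1*sin(y)^(1/8)


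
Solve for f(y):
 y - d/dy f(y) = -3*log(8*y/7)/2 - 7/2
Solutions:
 f(y) = C1 + y^2/2 + 3*y*log(y)/2 - 2*y*log(7) + y*log(14)/2 + 2*y + 4*y*log(2)


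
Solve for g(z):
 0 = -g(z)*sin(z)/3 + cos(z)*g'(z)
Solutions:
 g(z) = C1/cos(z)^(1/3)


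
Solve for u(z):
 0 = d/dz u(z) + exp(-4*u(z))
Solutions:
 u(z) = log(-I*(C1 - 4*z)^(1/4))
 u(z) = log(I*(C1 - 4*z)^(1/4))
 u(z) = log(-(C1 - 4*z)^(1/4))
 u(z) = log(C1 - 4*z)/4


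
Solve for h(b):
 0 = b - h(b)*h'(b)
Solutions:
 h(b) = -sqrt(C1 + b^2)
 h(b) = sqrt(C1 + b^2)


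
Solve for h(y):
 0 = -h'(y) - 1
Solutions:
 h(y) = C1 - y


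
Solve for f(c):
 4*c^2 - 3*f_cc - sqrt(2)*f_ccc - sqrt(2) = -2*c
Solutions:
 f(c) = C1 + C2*c + C3*exp(-3*sqrt(2)*c/2) + c^4/9 + c^3*(3 - 4*sqrt(2))/27 + c^2*(16 - 15*sqrt(2))/54


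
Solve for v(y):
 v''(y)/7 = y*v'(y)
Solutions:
 v(y) = C1 + C2*erfi(sqrt(14)*y/2)


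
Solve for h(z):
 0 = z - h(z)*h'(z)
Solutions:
 h(z) = -sqrt(C1 + z^2)
 h(z) = sqrt(C1 + z^2)


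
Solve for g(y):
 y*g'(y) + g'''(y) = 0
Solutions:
 g(y) = C1 + Integral(C2*airyai(-y) + C3*airybi(-y), y)


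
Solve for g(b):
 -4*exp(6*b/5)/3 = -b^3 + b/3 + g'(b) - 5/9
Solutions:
 g(b) = C1 + b^4/4 - b^2/6 + 5*b/9 - 10*exp(6*b/5)/9


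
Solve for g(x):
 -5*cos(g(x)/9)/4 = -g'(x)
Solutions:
 -5*x/4 - 9*log(sin(g(x)/9) - 1)/2 + 9*log(sin(g(x)/9) + 1)/2 = C1


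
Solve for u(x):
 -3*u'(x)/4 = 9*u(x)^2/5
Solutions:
 u(x) = 5/(C1 + 12*x)


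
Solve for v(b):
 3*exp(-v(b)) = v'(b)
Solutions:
 v(b) = log(C1 + 3*b)


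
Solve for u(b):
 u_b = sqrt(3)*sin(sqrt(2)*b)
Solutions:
 u(b) = C1 - sqrt(6)*cos(sqrt(2)*b)/2


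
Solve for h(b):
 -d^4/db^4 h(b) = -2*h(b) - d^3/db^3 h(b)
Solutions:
 h(b) = C1*exp(b*(-(17 + 3*sqrt(33))^(1/3) + 2/(17 + 3*sqrt(33))^(1/3) + 4)/6)*sin(sqrt(3)*b*(2/(17 + 3*sqrt(33))^(1/3) + (17 + 3*sqrt(33))^(1/3))/6) + C2*exp(b*(-(17 + 3*sqrt(33))^(1/3) + 2/(17 + 3*sqrt(33))^(1/3) + 4)/6)*cos(sqrt(3)*b*(2/(17 + 3*sqrt(33))^(1/3) + (17 + 3*sqrt(33))^(1/3))/6) + C3*exp(-b) + C4*exp(b*(-2/(17 + 3*sqrt(33))^(1/3) + 2 + (17 + 3*sqrt(33))^(1/3))/3)


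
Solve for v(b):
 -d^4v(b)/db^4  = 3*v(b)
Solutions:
 v(b) = (C1*sin(sqrt(2)*3^(1/4)*b/2) + C2*cos(sqrt(2)*3^(1/4)*b/2))*exp(-sqrt(2)*3^(1/4)*b/2) + (C3*sin(sqrt(2)*3^(1/4)*b/2) + C4*cos(sqrt(2)*3^(1/4)*b/2))*exp(sqrt(2)*3^(1/4)*b/2)


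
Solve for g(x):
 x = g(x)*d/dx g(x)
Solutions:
 g(x) = -sqrt(C1 + x^2)
 g(x) = sqrt(C1 + x^2)


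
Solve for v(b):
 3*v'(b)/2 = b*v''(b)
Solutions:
 v(b) = C1 + C2*b^(5/2)


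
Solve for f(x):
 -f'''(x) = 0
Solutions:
 f(x) = C1 + C2*x + C3*x^2


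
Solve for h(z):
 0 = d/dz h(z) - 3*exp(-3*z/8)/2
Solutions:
 h(z) = C1 - 4*exp(-3*z/8)


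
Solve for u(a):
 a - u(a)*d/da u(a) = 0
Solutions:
 u(a) = -sqrt(C1 + a^2)
 u(a) = sqrt(C1 + a^2)


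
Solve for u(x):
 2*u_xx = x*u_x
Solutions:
 u(x) = C1 + C2*erfi(x/2)


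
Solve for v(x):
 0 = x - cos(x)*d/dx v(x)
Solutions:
 v(x) = C1 + Integral(x/cos(x), x)


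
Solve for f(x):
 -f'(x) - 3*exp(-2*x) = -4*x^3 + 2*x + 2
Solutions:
 f(x) = C1 + x^4 - x^2 - 2*x + 3*exp(-2*x)/2


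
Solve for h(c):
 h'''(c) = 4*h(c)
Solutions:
 h(c) = C3*exp(2^(2/3)*c) + (C1*sin(2^(2/3)*sqrt(3)*c/2) + C2*cos(2^(2/3)*sqrt(3)*c/2))*exp(-2^(2/3)*c/2)


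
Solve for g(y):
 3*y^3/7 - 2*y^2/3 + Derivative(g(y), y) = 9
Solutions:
 g(y) = C1 - 3*y^4/28 + 2*y^3/9 + 9*y


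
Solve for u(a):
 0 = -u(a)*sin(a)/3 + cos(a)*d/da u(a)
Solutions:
 u(a) = C1/cos(a)^(1/3)


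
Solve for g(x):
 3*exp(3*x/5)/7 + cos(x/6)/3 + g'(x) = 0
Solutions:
 g(x) = C1 - 5*exp(3*x/5)/7 - 2*sin(x/6)


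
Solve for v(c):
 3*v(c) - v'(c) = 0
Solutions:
 v(c) = C1*exp(3*c)


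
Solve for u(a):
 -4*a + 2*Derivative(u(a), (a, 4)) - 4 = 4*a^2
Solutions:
 u(a) = C1 + C2*a + C3*a^2 + C4*a^3 + a^6/180 + a^5/60 + a^4/12


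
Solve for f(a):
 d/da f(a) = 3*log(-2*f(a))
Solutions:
 -Integral(1/(log(-_y) + log(2)), (_y, f(a)))/3 = C1 - a


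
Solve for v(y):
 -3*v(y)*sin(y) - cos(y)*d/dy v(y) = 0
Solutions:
 v(y) = C1*cos(y)^3


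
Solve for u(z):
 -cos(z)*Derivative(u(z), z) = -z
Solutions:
 u(z) = C1 + Integral(z/cos(z), z)


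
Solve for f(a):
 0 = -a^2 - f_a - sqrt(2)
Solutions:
 f(a) = C1 - a^3/3 - sqrt(2)*a


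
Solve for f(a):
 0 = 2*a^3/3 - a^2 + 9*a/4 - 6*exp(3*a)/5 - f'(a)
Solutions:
 f(a) = C1 + a^4/6 - a^3/3 + 9*a^2/8 - 2*exp(3*a)/5


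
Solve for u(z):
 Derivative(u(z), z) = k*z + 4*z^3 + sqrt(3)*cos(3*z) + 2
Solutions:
 u(z) = C1 + k*z^2/2 + z^4 + 2*z + sqrt(3)*sin(3*z)/3


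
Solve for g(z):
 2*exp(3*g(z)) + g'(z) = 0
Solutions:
 g(z) = log((-3^(2/3) - 3*3^(1/6)*I)*(1/(C1 + 2*z))^(1/3)/6)
 g(z) = log((-3^(2/3) + 3*3^(1/6)*I)*(1/(C1 + 2*z))^(1/3)/6)
 g(z) = log(1/(C1 + 6*z))/3


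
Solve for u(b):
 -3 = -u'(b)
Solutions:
 u(b) = C1 + 3*b


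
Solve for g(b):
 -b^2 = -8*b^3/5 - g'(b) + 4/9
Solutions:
 g(b) = C1 - 2*b^4/5 + b^3/3 + 4*b/9


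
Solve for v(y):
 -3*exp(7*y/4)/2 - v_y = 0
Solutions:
 v(y) = C1 - 6*exp(7*y/4)/7


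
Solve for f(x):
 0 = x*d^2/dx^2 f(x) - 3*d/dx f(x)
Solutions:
 f(x) = C1 + C2*x^4


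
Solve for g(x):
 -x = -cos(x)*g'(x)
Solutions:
 g(x) = C1 + Integral(x/cos(x), x)


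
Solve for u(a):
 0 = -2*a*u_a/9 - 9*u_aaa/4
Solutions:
 u(a) = C1 + Integral(C2*airyai(-2*3^(2/3)*a/9) + C3*airybi(-2*3^(2/3)*a/9), a)


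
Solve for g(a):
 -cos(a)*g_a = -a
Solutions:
 g(a) = C1 + Integral(a/cos(a), a)


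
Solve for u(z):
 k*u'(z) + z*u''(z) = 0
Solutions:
 u(z) = C1 + z^(1 - re(k))*(C2*sin(log(z)*Abs(im(k))) + C3*cos(log(z)*im(k)))


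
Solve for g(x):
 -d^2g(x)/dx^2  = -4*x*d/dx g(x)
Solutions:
 g(x) = C1 + C2*erfi(sqrt(2)*x)


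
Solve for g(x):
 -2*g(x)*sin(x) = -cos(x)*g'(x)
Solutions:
 g(x) = C1/cos(x)^2


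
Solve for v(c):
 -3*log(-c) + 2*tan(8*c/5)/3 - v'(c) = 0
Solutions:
 v(c) = C1 - 3*c*log(-c) + 3*c - 5*log(cos(8*c/5))/12


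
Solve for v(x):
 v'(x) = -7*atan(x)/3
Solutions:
 v(x) = C1 - 7*x*atan(x)/3 + 7*log(x^2 + 1)/6


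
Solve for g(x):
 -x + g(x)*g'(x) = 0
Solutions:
 g(x) = -sqrt(C1 + x^2)
 g(x) = sqrt(C1 + x^2)


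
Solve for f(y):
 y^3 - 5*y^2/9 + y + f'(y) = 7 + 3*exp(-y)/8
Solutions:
 f(y) = C1 - y^4/4 + 5*y^3/27 - y^2/2 + 7*y - 3*exp(-y)/8


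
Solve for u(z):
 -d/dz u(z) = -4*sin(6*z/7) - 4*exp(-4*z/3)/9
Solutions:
 u(z) = C1 - 14*cos(6*z/7)/3 - exp(-4*z/3)/3


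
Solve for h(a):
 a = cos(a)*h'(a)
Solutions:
 h(a) = C1 + Integral(a/cos(a), a)


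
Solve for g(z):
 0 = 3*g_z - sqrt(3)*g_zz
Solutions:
 g(z) = C1 + C2*exp(sqrt(3)*z)


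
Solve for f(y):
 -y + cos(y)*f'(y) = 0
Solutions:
 f(y) = C1 + Integral(y/cos(y), y)


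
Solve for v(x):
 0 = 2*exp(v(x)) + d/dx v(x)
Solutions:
 v(x) = log(1/(C1 + 2*x))


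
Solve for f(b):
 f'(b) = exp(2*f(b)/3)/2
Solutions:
 f(b) = 3*log(-sqrt(-1/(C1 + b))) + 3*log(3)/2
 f(b) = 3*log(-1/(C1 + b))/2 + 3*log(3)/2


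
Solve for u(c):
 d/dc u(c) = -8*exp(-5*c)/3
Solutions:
 u(c) = C1 + 8*exp(-5*c)/15


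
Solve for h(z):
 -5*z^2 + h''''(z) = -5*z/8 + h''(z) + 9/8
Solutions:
 h(z) = C1 + C2*z + C3*exp(-z) + C4*exp(z) - 5*z^4/12 + 5*z^3/48 - 89*z^2/16


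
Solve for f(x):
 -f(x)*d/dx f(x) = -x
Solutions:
 f(x) = -sqrt(C1 + x^2)
 f(x) = sqrt(C1 + x^2)


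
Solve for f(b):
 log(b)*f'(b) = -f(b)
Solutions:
 f(b) = C1*exp(-li(b))


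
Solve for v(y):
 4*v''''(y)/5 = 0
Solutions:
 v(y) = C1 + C2*y + C3*y^2 + C4*y^3


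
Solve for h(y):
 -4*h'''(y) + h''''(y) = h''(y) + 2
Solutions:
 h(y) = C1 + C2*y + C3*exp(y*(2 - sqrt(5))) + C4*exp(y*(2 + sqrt(5))) - y^2


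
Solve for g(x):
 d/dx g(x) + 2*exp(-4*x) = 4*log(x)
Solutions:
 g(x) = C1 + 4*x*log(x) - 4*x + exp(-4*x)/2


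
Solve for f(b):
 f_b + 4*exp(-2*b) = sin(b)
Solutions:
 f(b) = C1 - cos(b) + 2*exp(-2*b)


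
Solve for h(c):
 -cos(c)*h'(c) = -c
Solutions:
 h(c) = C1 + Integral(c/cos(c), c)


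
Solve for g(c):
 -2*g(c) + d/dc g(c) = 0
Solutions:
 g(c) = C1*exp(2*c)


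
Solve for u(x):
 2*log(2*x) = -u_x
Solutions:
 u(x) = C1 - 2*x*log(x) - x*log(4) + 2*x


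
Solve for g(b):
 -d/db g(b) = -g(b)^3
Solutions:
 g(b) = -sqrt(2)*sqrt(-1/(C1 + b))/2
 g(b) = sqrt(2)*sqrt(-1/(C1 + b))/2


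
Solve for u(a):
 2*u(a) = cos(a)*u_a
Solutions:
 u(a) = C1*(sin(a) + 1)/(sin(a) - 1)


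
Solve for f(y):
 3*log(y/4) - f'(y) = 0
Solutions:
 f(y) = C1 + 3*y*log(y) - y*log(64) - 3*y


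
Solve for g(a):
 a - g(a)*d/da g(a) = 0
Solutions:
 g(a) = -sqrt(C1 + a^2)
 g(a) = sqrt(C1 + a^2)


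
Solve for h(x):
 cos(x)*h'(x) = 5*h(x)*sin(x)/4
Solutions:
 h(x) = C1/cos(x)^(5/4)


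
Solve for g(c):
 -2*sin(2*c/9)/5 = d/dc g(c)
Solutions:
 g(c) = C1 + 9*cos(2*c/9)/5


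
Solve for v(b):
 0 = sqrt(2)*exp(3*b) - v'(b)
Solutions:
 v(b) = C1 + sqrt(2)*exp(3*b)/3


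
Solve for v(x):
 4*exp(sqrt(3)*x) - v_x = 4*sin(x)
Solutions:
 v(x) = C1 + 4*sqrt(3)*exp(sqrt(3)*x)/3 + 4*cos(x)


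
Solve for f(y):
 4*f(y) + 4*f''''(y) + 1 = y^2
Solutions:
 f(y) = y^2/4 + (C1*sin(sqrt(2)*y/2) + C2*cos(sqrt(2)*y/2))*exp(-sqrt(2)*y/2) + (C3*sin(sqrt(2)*y/2) + C4*cos(sqrt(2)*y/2))*exp(sqrt(2)*y/2) - 1/4


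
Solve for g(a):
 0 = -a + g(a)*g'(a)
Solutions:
 g(a) = -sqrt(C1 + a^2)
 g(a) = sqrt(C1 + a^2)


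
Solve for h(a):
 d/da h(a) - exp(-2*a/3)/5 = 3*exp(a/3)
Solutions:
 h(a) = C1 + 9*exp(a/3) - 3*exp(-2*a/3)/10


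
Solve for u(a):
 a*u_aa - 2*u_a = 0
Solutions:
 u(a) = C1 + C2*a^3


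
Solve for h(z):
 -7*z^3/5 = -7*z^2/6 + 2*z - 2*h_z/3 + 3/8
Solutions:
 h(z) = C1 + 21*z^4/40 - 7*z^3/12 + 3*z^2/2 + 9*z/16


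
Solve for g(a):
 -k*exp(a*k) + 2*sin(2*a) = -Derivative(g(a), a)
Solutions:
 g(a) = C1 + exp(a*k) + cos(2*a)


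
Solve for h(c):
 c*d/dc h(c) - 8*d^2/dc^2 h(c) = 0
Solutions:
 h(c) = C1 + C2*erfi(c/4)


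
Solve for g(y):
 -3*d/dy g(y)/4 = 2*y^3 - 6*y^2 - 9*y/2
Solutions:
 g(y) = C1 - 2*y^4/3 + 8*y^3/3 + 3*y^2


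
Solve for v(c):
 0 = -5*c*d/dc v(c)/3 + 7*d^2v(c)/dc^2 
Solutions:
 v(c) = C1 + C2*erfi(sqrt(210)*c/42)


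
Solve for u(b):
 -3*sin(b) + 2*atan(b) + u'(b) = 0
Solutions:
 u(b) = C1 - 2*b*atan(b) + log(b^2 + 1) - 3*cos(b)


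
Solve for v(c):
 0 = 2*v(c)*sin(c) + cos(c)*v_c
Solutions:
 v(c) = C1*cos(c)^2


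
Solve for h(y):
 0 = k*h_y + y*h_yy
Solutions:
 h(y) = C1 + y^(1 - re(k))*(C2*sin(log(y)*Abs(im(k))) + C3*cos(log(y)*im(k)))


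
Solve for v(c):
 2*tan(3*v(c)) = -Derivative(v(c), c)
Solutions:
 v(c) = -asin(C1*exp(-6*c))/3 + pi/3
 v(c) = asin(C1*exp(-6*c))/3


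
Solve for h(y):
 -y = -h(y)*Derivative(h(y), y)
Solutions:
 h(y) = -sqrt(C1 + y^2)
 h(y) = sqrt(C1 + y^2)


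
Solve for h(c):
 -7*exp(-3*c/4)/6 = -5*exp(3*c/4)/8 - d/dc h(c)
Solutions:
 h(c) = C1 - 5*exp(3*c/4)/6 - 14*exp(-3*c/4)/9


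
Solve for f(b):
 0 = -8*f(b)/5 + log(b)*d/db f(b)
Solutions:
 f(b) = C1*exp(8*li(b)/5)


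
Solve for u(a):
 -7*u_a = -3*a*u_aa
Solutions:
 u(a) = C1 + C2*a^(10/3)


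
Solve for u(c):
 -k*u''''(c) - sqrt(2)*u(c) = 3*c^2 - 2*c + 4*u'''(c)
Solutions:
 u(c) = C1*exp(c*Piecewise((-sqrt(-2*sqrt(2)*(-1/k^3)^(1/3) + 4/k^2)/2 - sqrt(2*sqrt(2)*(-1/k^3)^(1/3) + 8/k^2 + 16/(k^3*sqrt(-2*sqrt(2)*(-1/k^3)^(1/3) + 4/k^2)))/2 - 1/k, Eq(sqrt(2)/k, 0)), (-sqrt(2*(sqrt(-2*sqrt(2)/(27*k^3) + 2/k^6) + sqrt(2)/k^3)^(1/3) + 2*sqrt(2)/(3*k*(sqrt(-2*sqrt(2)/(27*k^3) + 2/k^6) + sqrt(2)/k^3)^(1/3)) + 4/k^2)/2 - sqrt(-2*(sqrt(-2*sqrt(2)/(27*k^3) + 2/k^6) + sqrt(2)/k^3)^(1/3) - 2*sqrt(2)/(3*k*(sqrt(-2*sqrt(2)/(27*k^3) + 2/k^6) + sqrt(2)/k^3)^(1/3)) + 8/k^2 + 16/(k^3*sqrt(2*(sqrt(-2*sqrt(2)/(27*k^3) + 2/k^6) + sqrt(2)/k^3)^(1/3) + 2*sqrt(2)/(3*k*(sqrt(-2*sqrt(2)/(27*k^3) + 2/k^6) + sqrt(2)/k^3)^(1/3)) + 4/k^2)))/2 - 1/k, True))) + C2*exp(c*Piecewise((-sqrt(-2*sqrt(2)*(-1/k^3)^(1/3) + 4/k^2)/2 + sqrt(2*sqrt(2)*(-1/k^3)^(1/3) + 8/k^2 + 16/(k^3*sqrt(-2*sqrt(2)*(-1/k^3)^(1/3) + 4/k^2)))/2 - 1/k, Eq(sqrt(2)/k, 0)), (-sqrt(2*(sqrt(-2*sqrt(2)/(27*k^3) + 2/k^6) + sqrt(2)/k^3)^(1/3) + 2*sqrt(2)/(3*k*(sqrt(-2*sqrt(2)/(27*k^3) + 2/k^6) + sqrt(2)/k^3)^(1/3)) + 4/k^2)/2 + sqrt(-2*(sqrt(-2*sqrt(2)/(27*k^3) + 2/k^6) + sqrt(2)/k^3)^(1/3) - 2*sqrt(2)/(3*k*(sqrt(-2*sqrt(2)/(27*k^3) + 2/k^6) + sqrt(2)/k^3)^(1/3)) + 8/k^2 + 16/(k^3*sqrt(2*(sqrt(-2*sqrt(2)/(27*k^3) + 2/k^6) + sqrt(2)/k^3)^(1/3) + 2*sqrt(2)/(3*k*(sqrt(-2*sqrt(2)/(27*k^3) + 2/k^6) + sqrt(2)/k^3)^(1/3)) + 4/k^2)))/2 - 1/k, True))) + C3*exp(c*Piecewise((sqrt(-2*sqrt(2)*(-1/k^3)^(1/3) + 4/k^2)/2 - sqrt(2*sqrt(2)*(-1/k^3)^(1/3) + 8/k^2 - 16/(k^3*sqrt(-2*sqrt(2)*(-1/k^3)^(1/3) + 4/k^2)))/2 - 1/k, Eq(sqrt(2)/k, 0)), (sqrt(2*(sqrt(-2*sqrt(2)/(27*k^3) + 2/k^6) + sqrt(2)/k^3)^(1/3) + 2*sqrt(2)/(3*k*(sqrt(-2*sqrt(2)/(27*k^3) + 2/k^6) + sqrt(2)/k^3)^(1/3)) + 4/k^2)/2 - sqrt(-2*(sqrt(-2*sqrt(2)/(27*k^3) + 2/k^6) + sqrt(2)/k^3)^(1/3) - 2*sqrt(2)/(3*k*(sqrt(-2*sqrt(2)/(27*k^3) + 2/k^6) + sqrt(2)/k^3)^(1/3)) + 8/k^2 - 16/(k^3*sqrt(2*(sqrt(-2*sqrt(2)/(27*k^3) + 2/k^6) + sqrt(2)/k^3)^(1/3) + 2*sqrt(2)/(3*k*(sqrt(-2*sqrt(2)/(27*k^3) + 2/k^6) + sqrt(2)/k^3)^(1/3)) + 4/k^2)))/2 - 1/k, True))) + C4*exp(c*Piecewise((sqrt(-2*sqrt(2)*(-1/k^3)^(1/3) + 4/k^2)/2 + sqrt(2*sqrt(2)*(-1/k^3)^(1/3) + 8/k^2 - 16/(k^3*sqrt(-2*sqrt(2)*(-1/k^3)^(1/3) + 4/k^2)))/2 - 1/k, Eq(sqrt(2)/k, 0)), (sqrt(2*(sqrt(-2*sqrt(2)/(27*k^3) + 2/k^6) + sqrt(2)/k^3)^(1/3) + 2*sqrt(2)/(3*k*(sqrt(-2*sqrt(2)/(27*k^3) + 2/k^6) + sqrt(2)/k^3)^(1/3)) + 4/k^2)/2 + sqrt(-2*(sqrt(-2*sqrt(2)/(27*k^3) + 2/k^6) + sqrt(2)/k^3)^(1/3) - 2*sqrt(2)/(3*k*(sqrt(-2*sqrt(2)/(27*k^3) + 2/k^6) + sqrt(2)/k^3)^(1/3)) + 8/k^2 - 16/(k^3*sqrt(2*(sqrt(-2*sqrt(2)/(27*k^3) + 2/k^6) + sqrt(2)/k^3)^(1/3) + 2*sqrt(2)/(3*k*(sqrt(-2*sqrt(2)/(27*k^3) + 2/k^6) + sqrt(2)/k^3)^(1/3)) + 4/k^2)))/2 - 1/k, True))) - 3*sqrt(2)*c^2/2 + sqrt(2)*c


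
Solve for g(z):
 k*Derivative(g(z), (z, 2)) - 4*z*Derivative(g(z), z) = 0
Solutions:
 g(z) = C1 + C2*erf(sqrt(2)*z*sqrt(-1/k))/sqrt(-1/k)


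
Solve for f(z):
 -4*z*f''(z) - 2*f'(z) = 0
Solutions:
 f(z) = C1 + C2*sqrt(z)


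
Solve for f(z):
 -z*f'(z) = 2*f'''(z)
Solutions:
 f(z) = C1 + Integral(C2*airyai(-2^(2/3)*z/2) + C3*airybi(-2^(2/3)*z/2), z)


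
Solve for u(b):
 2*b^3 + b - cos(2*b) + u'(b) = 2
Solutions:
 u(b) = C1 - b^4/2 - b^2/2 + 2*b + sin(2*b)/2


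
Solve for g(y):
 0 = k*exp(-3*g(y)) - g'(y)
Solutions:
 g(y) = log(C1 + 3*k*y)/3
 g(y) = log((-3^(1/3) - 3^(5/6)*I)*(C1 + k*y)^(1/3)/2)
 g(y) = log((-3^(1/3) + 3^(5/6)*I)*(C1 + k*y)^(1/3)/2)


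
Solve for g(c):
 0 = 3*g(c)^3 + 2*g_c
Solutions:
 g(c) = -sqrt(-1/(C1 - 3*c))
 g(c) = sqrt(-1/(C1 - 3*c))


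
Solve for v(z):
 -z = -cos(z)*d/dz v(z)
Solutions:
 v(z) = C1 + Integral(z/cos(z), z)


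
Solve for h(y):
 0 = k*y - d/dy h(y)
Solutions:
 h(y) = C1 + k*y^2/2


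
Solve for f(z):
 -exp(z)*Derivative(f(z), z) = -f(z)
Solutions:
 f(z) = C1*exp(-exp(-z))


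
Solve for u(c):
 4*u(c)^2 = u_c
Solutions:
 u(c) = -1/(C1 + 4*c)


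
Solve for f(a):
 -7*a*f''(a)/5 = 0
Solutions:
 f(a) = C1 + C2*a


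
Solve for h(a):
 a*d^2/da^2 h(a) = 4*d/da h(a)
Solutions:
 h(a) = C1 + C2*a^5


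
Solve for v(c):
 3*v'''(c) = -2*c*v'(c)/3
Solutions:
 v(c) = C1 + Integral(C2*airyai(-6^(1/3)*c/3) + C3*airybi(-6^(1/3)*c/3), c)


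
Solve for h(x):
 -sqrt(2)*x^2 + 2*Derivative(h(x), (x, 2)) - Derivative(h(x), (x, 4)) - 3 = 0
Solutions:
 h(x) = C1 + C2*x + C3*exp(-sqrt(2)*x) + C4*exp(sqrt(2)*x) + sqrt(2)*x^4/24 + x^2*(sqrt(2) + 3)/4


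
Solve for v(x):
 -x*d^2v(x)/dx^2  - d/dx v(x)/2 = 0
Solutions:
 v(x) = C1 + C2*sqrt(x)


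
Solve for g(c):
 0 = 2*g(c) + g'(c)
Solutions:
 g(c) = C1*exp(-2*c)


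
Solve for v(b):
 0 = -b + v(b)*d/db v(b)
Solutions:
 v(b) = -sqrt(C1 + b^2)
 v(b) = sqrt(C1 + b^2)


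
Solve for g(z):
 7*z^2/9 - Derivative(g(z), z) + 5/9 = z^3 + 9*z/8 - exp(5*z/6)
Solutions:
 g(z) = C1 - z^4/4 + 7*z^3/27 - 9*z^2/16 + 5*z/9 + 6*exp(5*z/6)/5


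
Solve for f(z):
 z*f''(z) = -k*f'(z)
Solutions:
 f(z) = C1 + z^(1 - re(k))*(C2*sin(log(z)*Abs(im(k))) + C3*cos(log(z)*im(k)))


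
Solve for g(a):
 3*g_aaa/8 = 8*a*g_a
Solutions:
 g(a) = C1 + Integral(C2*airyai(4*3^(2/3)*a/3) + C3*airybi(4*3^(2/3)*a/3), a)


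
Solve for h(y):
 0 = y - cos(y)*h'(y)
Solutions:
 h(y) = C1 + Integral(y/cos(y), y)


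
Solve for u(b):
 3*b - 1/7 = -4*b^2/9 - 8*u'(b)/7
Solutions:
 u(b) = C1 - 7*b^3/54 - 21*b^2/16 + b/8


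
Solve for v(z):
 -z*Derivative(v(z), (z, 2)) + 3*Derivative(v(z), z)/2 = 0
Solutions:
 v(z) = C1 + C2*z^(5/2)


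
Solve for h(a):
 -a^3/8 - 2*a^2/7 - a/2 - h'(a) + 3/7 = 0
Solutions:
 h(a) = C1 - a^4/32 - 2*a^3/21 - a^2/4 + 3*a/7


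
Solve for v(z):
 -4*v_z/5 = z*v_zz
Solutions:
 v(z) = C1 + C2*z^(1/5)


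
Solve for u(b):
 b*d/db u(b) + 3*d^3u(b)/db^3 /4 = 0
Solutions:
 u(b) = C1 + Integral(C2*airyai(-6^(2/3)*b/3) + C3*airybi(-6^(2/3)*b/3), b)


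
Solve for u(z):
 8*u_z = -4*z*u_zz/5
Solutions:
 u(z) = C1 + C2/z^9


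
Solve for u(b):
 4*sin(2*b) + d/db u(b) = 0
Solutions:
 u(b) = C1 + 2*cos(2*b)


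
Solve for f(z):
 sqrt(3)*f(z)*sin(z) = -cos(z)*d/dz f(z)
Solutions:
 f(z) = C1*cos(z)^(sqrt(3))


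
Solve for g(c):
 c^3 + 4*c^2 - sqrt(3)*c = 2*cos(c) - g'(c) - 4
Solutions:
 g(c) = C1 - c^4/4 - 4*c^3/3 + sqrt(3)*c^2/2 - 4*c + 2*sin(c)


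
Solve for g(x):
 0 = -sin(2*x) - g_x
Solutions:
 g(x) = C1 + cos(2*x)/2


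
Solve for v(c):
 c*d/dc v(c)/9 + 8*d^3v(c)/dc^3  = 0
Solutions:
 v(c) = C1 + Integral(C2*airyai(-3^(1/3)*c/6) + C3*airybi(-3^(1/3)*c/6), c)


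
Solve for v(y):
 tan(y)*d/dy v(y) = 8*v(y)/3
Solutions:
 v(y) = C1*sin(y)^(8/3)


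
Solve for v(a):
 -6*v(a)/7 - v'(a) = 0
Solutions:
 v(a) = C1*exp(-6*a/7)


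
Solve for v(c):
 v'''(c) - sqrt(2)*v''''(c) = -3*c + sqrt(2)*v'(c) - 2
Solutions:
 v(c) = C1 + C2*exp(c*(2^(2/3)/(-sqrt(2) + sqrt(-2 + (54 - sqrt(2))^2) + 54)^(1/3) + 2*sqrt(2) + 2^(1/3)*(-sqrt(2) + sqrt(-2 + (54 - sqrt(2))^2) + 54)^(1/3))/12)*sin(2^(1/3)*sqrt(3)*c*(-(-sqrt(2) + 2*sqrt(-1/2 + (27 - sqrt(2)/2)^2) + 54)^(1/3) + 2^(1/3)/(-sqrt(2) + 2*sqrt(-1/2 + (27 - sqrt(2)/2)^2) + 54)^(1/3))/12) + C3*exp(c*(2^(2/3)/(-sqrt(2) + sqrt(-2 + (54 - sqrt(2))^2) + 54)^(1/3) + 2*sqrt(2) + 2^(1/3)*(-sqrt(2) + sqrt(-2 + (54 - sqrt(2))^2) + 54)^(1/3))/12)*cos(2^(1/3)*sqrt(3)*c*(-(-sqrt(2) + 2*sqrt(-1/2 + (27 - sqrt(2)/2)^2) + 54)^(1/3) + 2^(1/3)/(-sqrt(2) + 2*sqrt(-1/2 + (27 - sqrt(2)/2)^2) + 54)^(1/3))/12) + C4*exp(c*(-2^(1/3)*(-sqrt(2) + sqrt(-2 + (54 - sqrt(2))^2) + 54)^(1/3) - 2^(2/3)/(-sqrt(2) + sqrt(-2 + (54 - sqrt(2))^2) + 54)^(1/3) + sqrt(2))/6) + 3*sqrt(2)*c^2/4 + sqrt(2)*c


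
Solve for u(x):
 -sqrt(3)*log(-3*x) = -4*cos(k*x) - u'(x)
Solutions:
 u(x) = C1 + sqrt(3)*x*(log(-x) - 1) + sqrt(3)*x*log(3) - 4*Piecewise((sin(k*x)/k, Ne(k, 0)), (x, True))


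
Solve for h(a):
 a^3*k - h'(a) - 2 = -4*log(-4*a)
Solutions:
 h(a) = C1 + a^4*k/4 + 4*a*log(-a) + 2*a*(-3 + 4*log(2))


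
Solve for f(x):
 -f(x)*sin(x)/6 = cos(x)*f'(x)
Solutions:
 f(x) = C1*cos(x)^(1/6)


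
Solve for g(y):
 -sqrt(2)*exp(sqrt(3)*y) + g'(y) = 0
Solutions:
 g(y) = C1 + sqrt(6)*exp(sqrt(3)*y)/3


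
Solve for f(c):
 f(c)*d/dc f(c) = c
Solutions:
 f(c) = -sqrt(C1 + c^2)
 f(c) = sqrt(C1 + c^2)


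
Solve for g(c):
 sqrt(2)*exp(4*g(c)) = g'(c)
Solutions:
 g(c) = log(-(-1/(C1 + 4*sqrt(2)*c))^(1/4))
 g(c) = log(-1/(C1 + 4*sqrt(2)*c))/4
 g(c) = log(-I*(-1/(C1 + 4*sqrt(2)*c))^(1/4))
 g(c) = log(I*(-1/(C1 + 4*sqrt(2)*c))^(1/4))


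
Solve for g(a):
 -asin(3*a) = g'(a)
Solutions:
 g(a) = C1 - a*asin(3*a) - sqrt(1 - 9*a^2)/3


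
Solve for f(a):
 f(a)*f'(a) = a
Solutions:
 f(a) = -sqrt(C1 + a^2)
 f(a) = sqrt(C1 + a^2)


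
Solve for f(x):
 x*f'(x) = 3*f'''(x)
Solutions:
 f(x) = C1 + Integral(C2*airyai(3^(2/3)*x/3) + C3*airybi(3^(2/3)*x/3), x)


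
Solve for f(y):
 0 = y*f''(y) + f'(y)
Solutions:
 f(y) = C1 + C2*log(y)


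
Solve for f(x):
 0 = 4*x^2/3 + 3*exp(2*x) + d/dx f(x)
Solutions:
 f(x) = C1 - 4*x^3/9 - 3*exp(2*x)/2
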